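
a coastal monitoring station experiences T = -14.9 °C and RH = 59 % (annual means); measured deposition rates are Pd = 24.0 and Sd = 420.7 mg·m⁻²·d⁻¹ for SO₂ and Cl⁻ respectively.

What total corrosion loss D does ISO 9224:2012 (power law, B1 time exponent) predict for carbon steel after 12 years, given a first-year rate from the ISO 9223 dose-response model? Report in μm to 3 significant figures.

carbon steel: f(T) = +0.150·(T−10) [T≤10 °C] = -3.7350
  Pd branch = 1.77·Pd^0.52·e^(0.02·RH+f) = 0.7179 μm/a
  Sd branch = 0.102·Sd^0.62·e^(0.033·RH+0.04·T) = 16.68 μm/a
  r_corr = 0.7179 + 16.68 = 17.4 μm/a
ISO 9224: D(t) = r_corr · t^b with b = 0.523 (carbon steel, B1)
  D(12) = 17.4 × 12^0.523 = 17.4 × 3.668 = 63.81 μm

D(12) = 63.8 μm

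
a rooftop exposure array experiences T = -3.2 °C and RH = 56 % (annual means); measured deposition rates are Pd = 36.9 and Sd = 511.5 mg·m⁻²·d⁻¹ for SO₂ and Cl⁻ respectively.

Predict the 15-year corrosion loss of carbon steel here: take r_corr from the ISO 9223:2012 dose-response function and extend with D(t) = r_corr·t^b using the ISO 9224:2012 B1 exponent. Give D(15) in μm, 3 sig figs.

D(15) = 132 μm

carbon steel: T≤10 °C ⇒ hinge +0.150·(-3.2−10) = -1.9800
  SO₂ term: 1.77·36.9^0.52·exp(0.02·56-1.9800) = 4.89
  Sd branch = 0.102·Sd^0.62·e^(0.033·RH+0.04·T) = 27.23 μm/a
  r_corr = 4.89 + 27.23 = 32.12 μm/a
Long-term exponent b (ISO 9224 Table 2, B1) = 0.523
  D(15) = 32.12 × 15^0.523 = 32.12 × 4.122 = 132.4 μm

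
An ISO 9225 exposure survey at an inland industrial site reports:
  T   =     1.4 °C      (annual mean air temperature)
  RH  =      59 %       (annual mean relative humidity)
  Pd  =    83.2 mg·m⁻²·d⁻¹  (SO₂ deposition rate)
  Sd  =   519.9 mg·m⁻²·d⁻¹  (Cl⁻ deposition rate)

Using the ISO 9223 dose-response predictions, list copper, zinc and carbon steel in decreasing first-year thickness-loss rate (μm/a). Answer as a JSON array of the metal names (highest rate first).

copper: temperature factor f = +0.126·(-8.6) = -1.0836
  SO₂ term: 0.0053·83.2^0.26·exp(0.059·59-1.0836) = 0.1839
  Cl⁻ term: 0.01025·519.9^0.27·exp(0.036·59+0.049·1.4) = 0.4969
  r_corr = 0.1839 + 0.4969 = 0.6808 μm/a
zinc: T≤10 °C ⇒ hinge +0.038·(1.4−10) = -0.3268
  Pd branch = 0.0129·Pd^0.44·e^(0.046·RH+f) = 0.9822 μm/a
  Sd branch = 0.0175·Sd^0.57·e^(0.008·RH+0.085·T) = 1.116 μm/a
  r_corr = 0.9822 + 1.116 = 2.098 μm/a
carbon steel: T≤10 °C ⇒ hinge +0.150·(1.4−10) = -1.2900
  Pd branch = 1.77·Pd^0.52·e^(0.02·RH+f) = 15.8 μm/a
  Cl⁻ term: 0.102·519.9^0.62·exp(0.033·59+0.04·1.4) = 36.51
  sum: 15.8 + 36.51 → r_corr = 52.31 μm/a
Ordering by μm/a: carbon steel (52.3) > zinc (2.1) > copper (0.681)

["carbon steel", "zinc", "copper"]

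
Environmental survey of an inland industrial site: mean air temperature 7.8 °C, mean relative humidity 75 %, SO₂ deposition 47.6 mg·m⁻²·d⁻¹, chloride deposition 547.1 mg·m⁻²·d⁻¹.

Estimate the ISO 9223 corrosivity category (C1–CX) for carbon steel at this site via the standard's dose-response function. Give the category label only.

C5

carbon steel: temperature factor f = +0.150·(-2.2) = -0.3300
  Pd branch = 1.77·Pd^0.52·e^(0.02·RH+f) = 42.51 μm/a
  Cl⁻ term: 0.102·547.1^0.62·exp(0.033·75+0.04·7.8) = 82.52
  r_corr = 42.51 + 82.52 = 125 μm/a
125 μm/a falls in (80, 200] for carbon steel → category C5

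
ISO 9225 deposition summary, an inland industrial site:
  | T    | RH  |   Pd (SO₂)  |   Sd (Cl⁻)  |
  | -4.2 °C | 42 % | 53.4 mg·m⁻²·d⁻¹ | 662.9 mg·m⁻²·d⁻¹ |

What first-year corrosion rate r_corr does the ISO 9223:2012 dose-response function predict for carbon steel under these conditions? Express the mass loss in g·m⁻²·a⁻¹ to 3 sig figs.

carbon steel: f(T) = +0.150·(T−10) [T≤10 °C] = -2.1300
  Pd branch = 1.77·Pd^0.52·e^(0.02·RH+f) = 3.855 μm/a
  Cl⁻ term: 0.102·662.9^0.62·exp(0.033·42+0.04·-4.2) = 19.36
  r_corr = 3.855 + 19.36 = 23.21 μm/a
Convert to mass loss: 23.21 μm/a × 7.85 g/cm³ = 182.2 g·m⁻²·a⁻¹

r_corr = 182 g·m⁻²·a⁻¹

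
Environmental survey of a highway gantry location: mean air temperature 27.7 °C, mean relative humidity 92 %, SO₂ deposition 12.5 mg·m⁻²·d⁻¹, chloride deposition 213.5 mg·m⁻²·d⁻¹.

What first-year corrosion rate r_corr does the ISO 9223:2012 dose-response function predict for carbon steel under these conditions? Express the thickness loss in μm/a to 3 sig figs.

r_corr = 195 μm/a

carbon steel: f(T) = -0.054·(T−10) [T>10 °C] = -0.9558
  sulphur-dioxide contribution → 15.94 μm/a
  chloride contribution → 178.9 μm/a
  ⇒ r_corr(carbon steel) = 194.8 μm/a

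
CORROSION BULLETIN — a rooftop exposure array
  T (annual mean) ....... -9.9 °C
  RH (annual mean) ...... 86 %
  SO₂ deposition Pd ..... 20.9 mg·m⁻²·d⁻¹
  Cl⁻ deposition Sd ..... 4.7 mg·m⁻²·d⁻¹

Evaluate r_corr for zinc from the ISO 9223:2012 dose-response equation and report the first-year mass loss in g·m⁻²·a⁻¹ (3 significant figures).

zinc: f(T) = +0.038·(T−10) [T≤10 °C] = -0.7562
  SO₂ term: 0.0129·20.9^0.44·exp(0.046·86-0.7562) = 1.205
  Sd branch = 0.0175·Sd^0.57·e^(0.008·RH+0.085·T) = 0.03626 μm/a
  sum: 1.205 + 0.03626 → r_corr = 1.242 μm/a
Convert to mass loss: 1.242 μm/a × 7.14 g/cm³ = 8.865 g·m⁻²·a⁻¹

r_corr = 8.87 g·m⁻²·a⁻¹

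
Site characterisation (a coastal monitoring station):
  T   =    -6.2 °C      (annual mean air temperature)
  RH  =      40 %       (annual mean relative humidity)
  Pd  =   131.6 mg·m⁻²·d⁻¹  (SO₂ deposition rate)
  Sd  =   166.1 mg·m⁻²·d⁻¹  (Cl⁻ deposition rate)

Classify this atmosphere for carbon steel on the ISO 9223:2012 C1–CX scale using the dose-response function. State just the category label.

C2

carbon steel: temperature factor f = +0.150·(-16.2) = -2.4300
  Pd branch = 1.77·Pd^0.52·e^(0.02·RH+f) = 4.386 μm/a
  Cl⁻ term: 0.102·166.1^0.62·exp(0.033·40+0.04·-6.2) = 7.092
  sum: 4.386 + 7.092 → r_corr = 11.48 μm/a
Category bounds: 1.3…25 μm/a bracket r_corr ⇒ C2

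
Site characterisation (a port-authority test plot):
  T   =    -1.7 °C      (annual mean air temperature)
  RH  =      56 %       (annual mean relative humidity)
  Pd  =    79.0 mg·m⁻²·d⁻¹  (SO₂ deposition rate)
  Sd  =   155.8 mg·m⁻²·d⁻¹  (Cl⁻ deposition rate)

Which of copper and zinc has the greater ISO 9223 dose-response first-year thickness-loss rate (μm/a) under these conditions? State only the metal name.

zinc

copper: T≤10 °C ⇒ hinge +0.126·(-1.7−10) = -1.4742
  Pd branch = 0.0053·Pd^0.26·e^(0.059·RH+f) = 0.1029 μm/a
  Sd branch = 0.01025·Sd^0.27·e^(0.036·RH+0.049·T) = 0.2767 μm/a
  r_corr = 0.1029 + 0.2767 = 0.3796 μm/a
zinc: temperature factor f = +0.038·(-11.7) = -0.4446
  SO₂ term: 0.0129·79.0^0.44·exp(0.046·56-0.4446) = 0.7434
  Sd branch = 0.0175·Sd^0.57·e^(0.008·RH+0.085·T) = 0.4213 μm/a
  sum: 0.7434 + 0.4213 → r_corr = 1.165 μm/a
Ordering by μm/a: zinc (1.16) > copper (0.38)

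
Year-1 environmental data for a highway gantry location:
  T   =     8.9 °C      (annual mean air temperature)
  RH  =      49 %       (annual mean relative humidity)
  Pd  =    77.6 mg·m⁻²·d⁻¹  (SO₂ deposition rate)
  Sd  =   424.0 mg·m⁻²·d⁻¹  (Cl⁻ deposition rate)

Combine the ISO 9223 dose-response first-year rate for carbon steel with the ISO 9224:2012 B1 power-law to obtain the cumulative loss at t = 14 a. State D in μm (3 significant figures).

D(14) = 277 μm

carbon steel: f(T) = +0.150·(T−10) [T≤10 °C] = -0.1650
  SO₂ term: 1.77·77.6^0.52·exp(0.02·49-0.1650) = 38.43
  Sd branch = 0.102·Sd^0.62·e^(0.033·RH+0.04·T) = 31.22 μm/a
  sum: 38.43 + 31.22 → r_corr = 69.65 μm/a
Long-term exponent b (ISO 9224 Table 2, B1) = 0.523
  D(14) = 69.65 × 14^0.523 = 69.65 × 3.976 = 276.9 μm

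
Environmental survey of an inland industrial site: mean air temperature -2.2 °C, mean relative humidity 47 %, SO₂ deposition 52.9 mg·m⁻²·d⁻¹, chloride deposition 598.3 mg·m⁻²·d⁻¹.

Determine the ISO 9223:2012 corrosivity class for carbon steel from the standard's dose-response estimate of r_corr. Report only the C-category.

C3

carbon steel: f(T) = +0.150·(T−10) [T≤10 °C] = -1.8300
  Pd branch = 1.77·Pd^0.52·e^(0.02·RH+f) = 5.723 μm/a
  Sd branch = 0.102·Sd^0.62·e^(0.033·RH+0.04·T) = 23.21 μm/a
  sum: 5.723 + 23.21 → r_corr = 28.93 μm/a
28.9 μm/a falls in (25, 50] for carbon steel → category C3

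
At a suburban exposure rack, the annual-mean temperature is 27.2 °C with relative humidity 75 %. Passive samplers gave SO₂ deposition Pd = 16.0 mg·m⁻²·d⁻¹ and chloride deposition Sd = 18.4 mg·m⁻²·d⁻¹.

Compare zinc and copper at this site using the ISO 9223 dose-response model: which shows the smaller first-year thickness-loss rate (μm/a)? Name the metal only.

copper

zinc: f(T) = -0.071·(T−10) [T>10 °C] = -1.2212
  SO₂ term: 0.0129·16.0^0.44·exp(0.046·75-1.2212) = 0.4058
  Cl⁻ term: 0.0175·18.4^0.57·exp(0.008·75+0.085·27.2) = 1.693
  sum: 0.4058 + 1.693 → r_corr = 2.099 μm/a
copper: temperature factor f = -0.080·(17.2) = -1.3760
  Pd branch = 0.0053·Pd^0.26·e^(0.059·RH+f) = 0.2299 μm/a
  Cl⁻ term: 0.01025·18.4^0.27·exp(0.036·75+0.049·27.2) = 1.27
  r_corr = 0.2299 + 1.27 = 1.499 μm/a
Ordering by μm/a: zinc (2.1) > copper (1.5)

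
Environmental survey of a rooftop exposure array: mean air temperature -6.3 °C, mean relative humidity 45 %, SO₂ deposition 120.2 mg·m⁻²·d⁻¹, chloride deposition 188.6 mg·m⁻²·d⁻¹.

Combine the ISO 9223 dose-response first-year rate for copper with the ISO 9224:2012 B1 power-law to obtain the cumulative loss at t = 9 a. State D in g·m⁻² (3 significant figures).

D(9) = 7.38 g·m⁻²

copper: temperature factor f = +0.126·(-16.3) = -2.0538
  sulphur-dioxide contribution → 0.03359 μm/a
  chloride contribution → 0.1565 μm/a
  total first-year rate 0.1901 μm/a
Power-law: D(9) = r_corr · 9^0.667
  D(9) = 0.1901 × 9^0.667 = 0.1901 × 4.33 = 0.8232 μm
  Mass loss = 0.8232 μm × 8.96 g/cm³ = 7.376 g·m⁻²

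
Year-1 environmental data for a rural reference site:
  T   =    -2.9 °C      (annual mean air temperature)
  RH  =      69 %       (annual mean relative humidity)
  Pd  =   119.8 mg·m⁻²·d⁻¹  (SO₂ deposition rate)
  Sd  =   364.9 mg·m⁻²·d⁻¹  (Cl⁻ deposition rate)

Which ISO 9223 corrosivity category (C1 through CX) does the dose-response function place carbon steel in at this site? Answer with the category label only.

carbon steel: temperature factor f = +0.150·(-12.9) = -1.9350
  SO₂ term: 1.77·119.8^0.52·exp(0.02·69-1.9350) = 12.24
  Cl⁻ term: 0.102·364.9^0.62·exp(0.033·69+0.04·-2.9) = 34.33
  sum: 12.24 + 34.33 → r_corr = 46.57 μm/a
46.6 μm/a falls in (25, 50] for carbon steel → category C3

C3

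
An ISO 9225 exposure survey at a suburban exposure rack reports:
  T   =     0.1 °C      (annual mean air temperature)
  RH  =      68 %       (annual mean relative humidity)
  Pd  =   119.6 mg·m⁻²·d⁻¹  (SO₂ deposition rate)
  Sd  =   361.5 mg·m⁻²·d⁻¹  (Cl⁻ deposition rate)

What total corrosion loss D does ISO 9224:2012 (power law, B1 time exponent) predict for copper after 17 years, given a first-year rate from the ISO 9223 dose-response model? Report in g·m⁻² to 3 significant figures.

copper: T≤10 °C ⇒ hinge +0.126·(0.1−10) = -1.2474
  SO₂ term: 0.0053·119.6^0.26·exp(0.059·68-1.2474) = 0.2918
  Sd branch = 0.01025·Sd^0.27·e^(0.036·RH+0.049·T) = 0.5844 μm/a
  r_corr = 0.2918 + 0.5844 = 0.8762 μm/a
ISO 9224: D(t) = r_corr · t^b with b = 0.667 (copper, B1)
  D(17) = 0.8762 × 17^0.667 = 0.8762 × 6.618 = 5.799 μm
  Mass loss = 5.799 μm × 8.96 g/cm³ = 51.95 g·m⁻²

D(17) = 52.0 g·m⁻²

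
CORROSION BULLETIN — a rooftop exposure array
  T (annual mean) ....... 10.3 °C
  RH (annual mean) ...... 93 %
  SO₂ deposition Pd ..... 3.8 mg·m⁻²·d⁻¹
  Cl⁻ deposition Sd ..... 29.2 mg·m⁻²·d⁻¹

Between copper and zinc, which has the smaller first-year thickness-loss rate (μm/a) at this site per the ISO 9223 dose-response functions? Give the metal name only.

zinc

copper: temperature factor f = -0.080·(0.3) = -0.0240
  Pd branch = 0.0053·Pd^0.26·e^(0.059·RH+f) = 1.768 μm/a
  Cl⁻ term: 0.01025·29.2^0.27·exp(0.036·93+0.049·10.3) = 1.201
  sum: 1.768 + 1.201 → r_corr = 2.969 μm/a
zinc: temperature factor f = -0.071·(0.3) = -0.0213
  Pd branch = 0.0129·Pd^0.44·e^(0.046·RH+f) = 1.638 μm/a
  Sd branch = 0.0175·Sd^0.57·e^(0.008·RH+0.085·T) = 0.6048 μm/a
  r_corr = 1.638 + 0.6048 = 2.243 μm/a
Ordering by μm/a: copper (2.97) > zinc (2.24)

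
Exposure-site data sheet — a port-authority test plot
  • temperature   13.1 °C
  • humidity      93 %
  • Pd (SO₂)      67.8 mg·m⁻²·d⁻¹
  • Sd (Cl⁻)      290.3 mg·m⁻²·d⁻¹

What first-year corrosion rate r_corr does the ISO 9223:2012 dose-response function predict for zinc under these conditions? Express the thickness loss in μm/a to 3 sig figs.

zinc: T>10 °C ⇒ hinge -0.071·(13.1−10) = -0.2201
  Pd branch = 0.0129·Pd^0.44·e^(0.046·RH+f) = 4.771 μm/a
  Sd branch = 0.0175·Sd^0.57·e^(0.008·RH+0.085·T) = 2.842 μm/a
  r_corr = 4.771 + 2.842 = 7.613 μm/a

r_corr = 7.61 μm/a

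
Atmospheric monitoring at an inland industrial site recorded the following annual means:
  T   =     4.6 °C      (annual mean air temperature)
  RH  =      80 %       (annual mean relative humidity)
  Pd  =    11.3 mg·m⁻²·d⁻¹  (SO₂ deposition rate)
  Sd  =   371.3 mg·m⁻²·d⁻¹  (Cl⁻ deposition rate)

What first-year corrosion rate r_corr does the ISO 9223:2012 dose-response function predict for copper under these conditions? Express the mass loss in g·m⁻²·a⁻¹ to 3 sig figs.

r_corr = 15.2 g·m⁻²·a⁻¹

copper: T≤10 °C ⇒ hinge +0.126·(4.6−10) = -0.6804
  Pd branch = 0.0053·Pd^0.26·e^(0.059·RH+f) = 0.5655 μm/a
  Sd branch = 0.01025·Sd^0.27·e^(0.036·RH+0.049·T) = 1.13 μm/a
  sum: 0.5655 + 1.13 → r_corr = 1.696 μm/a
Convert to mass loss: 1.696 μm/a × 8.96 g/cm³ = 15.19 g·m⁻²·a⁻¹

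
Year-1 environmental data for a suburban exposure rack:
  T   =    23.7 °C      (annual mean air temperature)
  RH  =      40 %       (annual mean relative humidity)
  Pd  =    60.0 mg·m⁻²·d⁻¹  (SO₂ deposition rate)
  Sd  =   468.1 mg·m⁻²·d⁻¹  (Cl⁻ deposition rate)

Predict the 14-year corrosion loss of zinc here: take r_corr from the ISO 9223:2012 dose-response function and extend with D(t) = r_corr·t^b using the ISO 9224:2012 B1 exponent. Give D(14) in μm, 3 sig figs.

D(14) = 53.0 μm

zinc: temperature factor f = -0.071·(13.7) = -0.9727
  SO₂ term: 0.0129·60.0^0.44·exp(0.046·40-0.9727) = 0.1861
  Cl⁻ term: 0.0175·468.1^0.57·exp(0.008·40+0.085·23.7) = 6.012
  sum: 0.1861 + 6.012 → r_corr = 6.198 μm/a
Long-term exponent b (ISO 9224 Table 2, B1) = 0.813
  D(14) = 6.198 × 14^0.813 = 6.198 × 8.547 = 52.97 μm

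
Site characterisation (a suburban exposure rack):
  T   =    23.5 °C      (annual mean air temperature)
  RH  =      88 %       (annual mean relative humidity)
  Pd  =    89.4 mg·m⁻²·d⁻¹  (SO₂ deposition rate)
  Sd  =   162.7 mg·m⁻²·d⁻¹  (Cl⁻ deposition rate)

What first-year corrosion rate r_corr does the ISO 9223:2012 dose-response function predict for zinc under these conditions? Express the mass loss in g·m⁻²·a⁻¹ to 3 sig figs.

r_corr = 48.5 g·m⁻²·a⁻¹

zinc: f(T) = -0.071·(T−10) [T>10 °C] = -0.9585
  Pd branch = 0.0129·Pd^0.44·e^(0.046·RH+f) = 2.046 μm/a
  Cl⁻ term: 0.0175·162.7^0.57·exp(0.008·88+0.085·23.5) = 4.751
  sum: 2.046 + 4.751 → r_corr = 6.797 μm/a
Convert to mass loss: 6.797 μm/a × 7.14 g/cm³ = 48.53 g·m⁻²·a⁻¹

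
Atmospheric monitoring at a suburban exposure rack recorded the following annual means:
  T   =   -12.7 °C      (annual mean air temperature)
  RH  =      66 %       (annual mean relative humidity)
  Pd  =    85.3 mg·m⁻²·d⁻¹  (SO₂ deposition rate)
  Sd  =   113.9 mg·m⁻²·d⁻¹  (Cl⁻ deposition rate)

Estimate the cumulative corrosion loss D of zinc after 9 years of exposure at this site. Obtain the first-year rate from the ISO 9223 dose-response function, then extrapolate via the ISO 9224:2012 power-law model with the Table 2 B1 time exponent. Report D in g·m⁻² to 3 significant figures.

zinc: T≤10 °C ⇒ hinge +0.038·(-12.7−10) = -0.8626
  SO₂ term: 0.0129·85.3^0.44·exp(0.046·66-0.8626) = 0.8019
  Sd branch = 0.0175·Sd^0.57·e^(0.008·RH+0.085·T) = 0.1499 μm/a
  sum: 0.8019 + 0.1499 → r_corr = 0.9517 μm/a
Long-term exponent b (ISO 9224 Table 2, B1) = 0.813
  D(9) = 0.9517 × 9^0.813 = 0.9517 × 5.968 = 5.68 μm
  Mass loss = 5.68 μm × 7.14 g/cm³ = 40.55 g·m⁻²

D(9) = 40.6 g·m⁻²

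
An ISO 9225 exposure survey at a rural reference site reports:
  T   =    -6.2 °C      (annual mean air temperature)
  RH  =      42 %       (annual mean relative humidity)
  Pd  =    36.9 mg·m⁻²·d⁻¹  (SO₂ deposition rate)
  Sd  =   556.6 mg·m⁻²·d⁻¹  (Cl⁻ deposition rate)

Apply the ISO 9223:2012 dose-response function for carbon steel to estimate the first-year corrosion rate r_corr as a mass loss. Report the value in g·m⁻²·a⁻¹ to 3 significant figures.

r_corr = 144 g·m⁻²·a⁻¹

carbon steel: f(T) = +0.150·(T−10) [T≤10 °C] = -2.4300
  Pd branch = 1.77·Pd^0.52·e^(0.02·RH+f) = 2.357 μm/a
  Cl⁻ term: 0.102·556.6^0.62·exp(0.033·42+0.04·-6.2) = 16.03
  r_corr = 2.357 + 16.03 = 18.39 μm/a
Convert to mass loss: 18.39 μm/a × 7.85 g/cm³ = 144.4 g·m⁻²·a⁻¹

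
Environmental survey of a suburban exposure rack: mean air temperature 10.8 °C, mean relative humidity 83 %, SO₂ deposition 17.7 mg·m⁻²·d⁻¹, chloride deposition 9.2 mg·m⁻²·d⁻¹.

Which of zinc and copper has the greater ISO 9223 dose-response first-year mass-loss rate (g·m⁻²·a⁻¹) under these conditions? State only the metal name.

zinc: f(T) = -0.071·(T−10) [T>10 °C] = -0.0568
  Pd branch = 0.0129·Pd^0.44·e^(0.046·RH+f) = 1.964 μm/a
  Sd branch = 0.0175·Sd^0.57·e^(0.008·RH+0.085·T) = 0.3016 μm/a
  sum: 1.964 + 0.3016 → r_corr = 2.266 μm/a
  mass loss = 2.266 μm/a × 7.14 g/cm³ = 16.18 g·m⁻²·a⁻¹
copper: f(T) = -0.080·(T−10) [T>10 °C] = -0.0640
  Pd branch = 0.0053·Pd^0.26·e^(0.059·RH+f) = 1.405 μm/a
  Sd branch = 0.01025·Sd^0.27·e^(0.036·RH+0.049·T) = 0.6287 μm/a
  r_corr = 1.405 + 0.6287 = 2.034 μm/a
  mass loss = 2.034 μm/a × 8.96 g/cm³ = 18.22 g·m⁻²·a⁻¹
Ordering by g·m⁻²·a⁻¹: copper (18.2) > zinc (16.2)

copper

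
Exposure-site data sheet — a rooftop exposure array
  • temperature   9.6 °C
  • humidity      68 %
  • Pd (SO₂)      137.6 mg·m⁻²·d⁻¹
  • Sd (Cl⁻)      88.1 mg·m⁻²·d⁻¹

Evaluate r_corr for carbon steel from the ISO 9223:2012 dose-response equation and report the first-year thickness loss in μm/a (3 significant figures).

carbon steel: f(T) = +0.150·(T−10) [T≤10 °C] = -0.0600
  SO₂ term: 1.77·137.6^0.52·exp(0.02·68-0.0600) = 84.07
  Sd branch = 0.102·Sd^0.62·e^(0.033·RH+0.04·T) = 22.69 μm/a
  r_corr = 84.07 + 22.69 = 106.8 μm/a

r_corr = 107 μm/a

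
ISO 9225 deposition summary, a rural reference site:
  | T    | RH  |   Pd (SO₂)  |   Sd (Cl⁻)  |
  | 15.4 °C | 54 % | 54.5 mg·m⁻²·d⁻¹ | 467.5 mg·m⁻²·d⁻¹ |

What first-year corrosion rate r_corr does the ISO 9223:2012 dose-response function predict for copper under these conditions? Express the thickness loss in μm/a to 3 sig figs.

r_corr = 1.04 μm/a

copper: T>10 °C ⇒ hinge -0.080·(15.4−10) = -0.4320
  sulphur-dioxide contribution → 0.2354 μm/a
  chloride contribution → 0.8009 μm/a
  total first-year rate 1.036 μm/a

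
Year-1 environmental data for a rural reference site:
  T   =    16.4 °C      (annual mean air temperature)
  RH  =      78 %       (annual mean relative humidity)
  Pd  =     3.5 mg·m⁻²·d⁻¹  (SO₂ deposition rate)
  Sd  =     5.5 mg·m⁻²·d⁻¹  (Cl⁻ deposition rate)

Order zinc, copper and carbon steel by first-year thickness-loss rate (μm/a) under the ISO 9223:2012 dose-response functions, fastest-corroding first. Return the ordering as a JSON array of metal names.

zinc: temperature factor f = -0.071·(6.4) = -0.4544
  Pd branch = 0.0129·Pd^0.44·e^(0.046·RH+f) = 0.5139 μm/a
  Sd branch = 0.0175·Sd^0.57·e^(0.008·RH+0.085·T) = 0.3479 μm/a
  r_corr = 0.5139 + 0.3479 = 0.8618 μm/a
copper: f(T) = -0.080·(T−10) [T>10 °C] = -0.5120
  Pd branch = 0.0053·Pd^0.26·e^(0.059·RH+f) = 0.4385 μm/a
  Cl⁻ term: 0.01025·5.5^0.27·exp(0.036·78+0.049·16.4) = 0.6013
  sum: 0.4385 + 0.6013 → r_corr = 1.04 μm/a
carbon steel: temperature factor f = -0.054·(6.4) = -0.3456
  Pd branch = 1.77·Pd^0.52·e^(0.02·RH+f) = 11.44 μm/a
  Cl⁻ term: 0.102·5.5^0.62·exp(0.033·78+0.04·16.4) = 7.42
  r_corr = 11.44 + 7.42 = 18.86 μm/a
Ordering by μm/a: carbon steel (18.9) > copper (1.04) > zinc (0.862)

["carbon steel", "copper", "zinc"]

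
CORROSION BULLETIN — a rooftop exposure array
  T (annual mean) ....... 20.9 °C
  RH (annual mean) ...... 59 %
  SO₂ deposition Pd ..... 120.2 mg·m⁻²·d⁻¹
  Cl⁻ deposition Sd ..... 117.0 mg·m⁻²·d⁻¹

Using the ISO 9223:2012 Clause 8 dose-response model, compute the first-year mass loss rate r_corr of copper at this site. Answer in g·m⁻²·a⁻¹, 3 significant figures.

r_corr = 9.98 g·m⁻²·a⁻¹

copper: T>10 °C ⇒ hinge -0.080·(20.9−10) = -0.8720
  Pd branch = 0.0053·Pd^0.26·e^(0.059·RH+f) = 0.2501 μm/a
  Cl⁻ term: 0.01025·117.0^0.27·exp(0.036·59+0.049·20.9) = 0.8636
  sum: 0.2501 + 0.8636 → r_corr = 1.114 μm/a
Convert to mass loss: 1.114 μm/a × 8.96 g/cm³ = 9.979 g·m⁻²·a⁻¹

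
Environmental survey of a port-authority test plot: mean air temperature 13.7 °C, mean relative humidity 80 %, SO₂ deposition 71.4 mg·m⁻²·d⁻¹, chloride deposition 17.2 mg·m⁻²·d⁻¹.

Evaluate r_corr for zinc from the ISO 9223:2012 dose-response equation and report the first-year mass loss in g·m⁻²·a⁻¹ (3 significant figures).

r_corr = 22.2 g·m⁻²·a⁻¹

zinc: T>10 °C ⇒ hinge -0.071·(13.7−10) = -0.2627
  sulphur-dioxide contribution → 2.572 μm/a
  chloride contribution → 0.5382 μm/a
  ⇒ r_corr(zinc) = 3.111 μm/a
Convert to mass loss: 3.111 μm/a × 7.14 g/cm³ = 22.21 g·m⁻²·a⁻¹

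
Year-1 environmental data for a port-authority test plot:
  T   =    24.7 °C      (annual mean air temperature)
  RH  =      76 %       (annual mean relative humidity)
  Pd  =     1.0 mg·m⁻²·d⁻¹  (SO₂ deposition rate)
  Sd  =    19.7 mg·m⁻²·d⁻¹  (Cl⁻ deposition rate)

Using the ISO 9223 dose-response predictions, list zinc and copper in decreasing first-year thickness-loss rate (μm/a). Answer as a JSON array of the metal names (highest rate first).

["zinc", "copper"]

zinc: f(T) = -0.071·(T−10) [T>10 °C] = -1.0437
  SO₂ term: 0.0129·1.0^0.44·exp(0.046·76-1.0437) = 0.1498
  Cl⁻ term: 0.0175·19.7^0.57·exp(0.008·76+0.085·24.7) = 1.435
  sum: 0.1498 + 1.435 → r_corr = 1.584 μm/a
copper: f(T) = -0.080·(T−10) [T>10 °C] = -1.1760
  SO₂ term: 0.0053·1.0^0.26·exp(0.059·76-1.1760) = 0.1449
  Sd branch = 0.01025·Sd^0.27·e^(0.036·RH+0.049·T) = 1.186 μm/a
  r_corr = 0.1449 + 1.186 = 1.331 μm/a
Ordering by μm/a: zinc (1.58) > copper (1.33)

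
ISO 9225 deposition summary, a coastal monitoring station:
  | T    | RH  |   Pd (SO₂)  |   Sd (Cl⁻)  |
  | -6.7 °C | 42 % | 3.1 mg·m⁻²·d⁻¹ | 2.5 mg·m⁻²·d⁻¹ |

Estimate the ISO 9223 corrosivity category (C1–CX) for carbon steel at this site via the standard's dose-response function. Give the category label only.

carbon steel: temperature factor f = +0.150·(-16.7) = -2.5050
  sulphur-dioxide contribution → 0.6031 μm/a
  chloride contribution → 0.5506 μm/a
  total first-year rate 1.154 μm/a
Category bounds: 0…1.3 μm/a bracket r_corr ⇒ C1

C1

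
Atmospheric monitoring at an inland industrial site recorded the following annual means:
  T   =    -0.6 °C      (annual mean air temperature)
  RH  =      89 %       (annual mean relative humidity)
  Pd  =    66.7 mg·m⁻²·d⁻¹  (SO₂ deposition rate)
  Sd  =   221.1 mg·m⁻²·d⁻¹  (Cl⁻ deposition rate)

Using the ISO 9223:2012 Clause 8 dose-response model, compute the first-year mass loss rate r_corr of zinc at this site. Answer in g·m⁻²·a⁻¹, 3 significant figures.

zinc: f(T) = +0.038·(T−10) [T≤10 °C] = -0.4028
  sulphur-dioxide contribution → 3.283 μm/a
  chloride contribution → 0.7354 μm/a
  total first-year rate 4.018 μm/a
Convert to mass loss: 4.018 μm/a × 7.14 g/cm³ = 28.69 g·m⁻²·a⁻¹

r_corr = 28.7 g·m⁻²·a⁻¹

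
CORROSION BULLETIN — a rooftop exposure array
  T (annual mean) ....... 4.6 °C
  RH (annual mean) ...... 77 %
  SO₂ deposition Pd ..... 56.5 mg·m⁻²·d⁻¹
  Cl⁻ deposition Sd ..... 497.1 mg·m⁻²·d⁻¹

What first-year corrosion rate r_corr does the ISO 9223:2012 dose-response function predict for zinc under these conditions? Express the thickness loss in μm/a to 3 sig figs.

r_corr = 3.79 μm/a

zinc: temperature factor f = +0.038·(-5.4) = -0.2052
  Pd branch = 0.0129·Pd^0.44·e^(0.046·RH+f) = 2.141 μm/a
  Sd branch = 0.0175·Sd^0.57·e^(0.008·RH+0.085·T) = 1.649 μm/a
  sum: 2.141 + 1.649 → r_corr = 3.791 μm/a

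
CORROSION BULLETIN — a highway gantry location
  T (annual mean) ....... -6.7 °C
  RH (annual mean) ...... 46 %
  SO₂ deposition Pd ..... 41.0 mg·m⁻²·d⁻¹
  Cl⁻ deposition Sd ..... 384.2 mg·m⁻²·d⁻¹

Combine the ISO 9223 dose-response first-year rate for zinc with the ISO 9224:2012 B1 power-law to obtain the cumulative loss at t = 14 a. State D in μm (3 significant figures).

zinc: T≤10 °C ⇒ hinge +0.038·(-6.7−10) = -0.6346
  SO₂ term: 0.0129·41.0^0.44·exp(0.046·46-0.6346) = 0.2908
  Cl⁻ term: 0.0175·384.2^0.57·exp(0.008·46+0.085·-6.7) = 0.4253
  sum: 0.2908 + 0.4253 → r_corr = 0.7161 μm/a
Long-term exponent b (ISO 9224 Table 2, B1) = 0.813
  D(14) = 0.7161 × 14^0.813 = 0.7161 × 8.547 = 6.121 μm

D(14) = 6.12 μm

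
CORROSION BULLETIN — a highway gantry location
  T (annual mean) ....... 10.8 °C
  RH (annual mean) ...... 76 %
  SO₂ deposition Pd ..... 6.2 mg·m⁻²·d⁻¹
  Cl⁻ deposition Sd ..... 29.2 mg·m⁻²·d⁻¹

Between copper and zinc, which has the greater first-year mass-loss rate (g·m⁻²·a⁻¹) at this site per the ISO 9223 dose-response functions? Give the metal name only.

copper

copper: temperature factor f = -0.080·(0.8) = -0.0640
  SO₂ term: 0.0053·6.2^0.26·exp(0.059·76-0.0640) = 0.7077
  Sd branch = 0.01025·Sd^0.27·e^(0.036·RH+0.049·T) = 0.6675 μm/a
  sum: 0.7077 + 0.6675 → r_corr = 1.375 μm/a
  mass loss = 1.375 μm/a × 8.96 g/cm³ = 12.32 g·m⁻²·a⁻¹
zinc: T>10 °C ⇒ hinge -0.071·(10.8−10) = -0.0568
  SO₂ term: 0.0129·6.2^0.44·exp(0.046·76-0.0568) = 0.8972
  Sd branch = 0.0175·Sd^0.57·e^(0.008·RH+0.085·T) = 0.5509 μm/a
  sum: 0.8972 + 0.5509 → r_corr = 1.448 μm/a
  mass loss = 1.448 μm/a × 7.14 g/cm³ = 10.34 g·m⁻²·a⁻¹
Ordering by g·m⁻²·a⁻¹: copper (12.3) > zinc (10.3)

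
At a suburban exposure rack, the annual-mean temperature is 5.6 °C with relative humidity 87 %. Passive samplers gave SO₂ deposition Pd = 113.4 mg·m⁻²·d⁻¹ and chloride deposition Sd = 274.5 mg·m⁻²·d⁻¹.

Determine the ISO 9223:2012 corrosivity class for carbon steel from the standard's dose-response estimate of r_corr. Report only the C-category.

C5

carbon steel: temperature factor f = +0.150·(-4.4) = -0.6600
  sulphur-dioxide contribution → 61.01 μm/a
  chloride contribution → 73.22 μm/a
  ⇒ r_corr(carbon steel) = 134.2 μm/a
Category bounds: 80…200 μm/a bracket r_corr ⇒ C5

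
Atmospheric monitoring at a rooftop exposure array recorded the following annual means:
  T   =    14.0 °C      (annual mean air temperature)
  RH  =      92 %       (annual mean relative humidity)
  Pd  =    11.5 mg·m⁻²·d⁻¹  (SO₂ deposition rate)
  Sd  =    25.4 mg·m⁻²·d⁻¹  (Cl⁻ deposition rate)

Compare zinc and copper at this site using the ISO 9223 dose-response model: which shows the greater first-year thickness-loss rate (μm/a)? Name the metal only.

zinc: temperature factor f = -0.071·(4.0) = -0.2840
  sulphur-dioxide contribution → 1.958 μm/a
  chloride contribution → 0.759 μm/a
  ⇒ r_corr(zinc) = 2.717 μm/a
copper: temperature factor f = -0.080·(4.0) = -0.3200
  sulphur-dioxide contribution → 1.654 μm/a
  chloride contribution → 1.338 μm/a
  total first-year rate 2.991 μm/a
Ordering by μm/a: copper (2.99) > zinc (2.72)

copper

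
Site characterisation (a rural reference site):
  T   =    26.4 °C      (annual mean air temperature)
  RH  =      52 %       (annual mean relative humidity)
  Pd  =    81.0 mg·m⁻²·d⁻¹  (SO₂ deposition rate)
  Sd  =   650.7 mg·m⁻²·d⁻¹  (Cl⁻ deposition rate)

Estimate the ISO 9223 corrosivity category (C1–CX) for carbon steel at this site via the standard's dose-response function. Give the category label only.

carbon steel: temperature factor f = -0.054·(16.4) = -0.8856
  sulphur-dioxide contribution → 20.3 μm/a
  chloride contribution → 90.52 μm/a
  total first-year rate 110.8 μm/a
111 μm/a falls in (80, 200] for carbon steel → category C5

C5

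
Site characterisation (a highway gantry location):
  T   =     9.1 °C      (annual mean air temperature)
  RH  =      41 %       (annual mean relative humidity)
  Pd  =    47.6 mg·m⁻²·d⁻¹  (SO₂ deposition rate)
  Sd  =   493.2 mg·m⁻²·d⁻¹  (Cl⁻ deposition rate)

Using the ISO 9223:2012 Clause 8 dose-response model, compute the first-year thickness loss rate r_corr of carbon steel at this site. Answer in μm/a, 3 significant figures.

carbon steel: temperature factor f = +0.150·(-0.9) = -0.1350
  Pd branch = 1.77·Pd^0.52·e^(0.02·RH+f) = 26.17 μm/a
  Cl⁻ term: 0.102·493.2^0.62·exp(0.033·41+0.04·9.1) = 26.54
  r_corr = 26.17 + 26.54 = 52.71 μm/a

r_corr = 52.7 μm/a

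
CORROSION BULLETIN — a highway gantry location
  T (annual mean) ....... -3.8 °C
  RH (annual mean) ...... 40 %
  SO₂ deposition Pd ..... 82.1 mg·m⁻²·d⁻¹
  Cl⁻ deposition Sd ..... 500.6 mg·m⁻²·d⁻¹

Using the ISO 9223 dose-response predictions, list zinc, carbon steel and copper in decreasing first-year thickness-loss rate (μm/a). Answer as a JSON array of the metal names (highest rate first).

["carbon steel", "zinc", "copper"]

zinc: f(T) = +0.038·(T−10) [T≤10 °C] = -0.5244
  SO₂ term: 0.0129·82.1^0.44·exp(0.046·40-0.5244) = 0.3344
  Sd branch = 0.0175·Sd^0.57·e^(0.008·RH+0.085·T) = 0.6032 μm/a
  sum: 0.3344 + 0.6032 → r_corr = 0.9376 μm/a
carbon steel: T≤10 °C ⇒ hinge +0.150·(-3.8−10) = -2.0700
  SO₂ term: 1.77·82.1^0.52·exp(0.02·40-2.0700) = 4.919
  Cl⁻ term: 0.102·500.6^0.62·exp(0.033·40+0.04·-3.8) = 15.47
  sum: 4.919 + 15.47 → r_corr = 20.39 μm/a
copper: T≤10 °C ⇒ hinge +0.126·(-3.8−10) = -1.7388
  Pd branch = 0.0053·Pd^0.26·e^(0.059·RH+f) = 0.03103 μm/a
  Sd branch = 0.01025·Sd^0.27·e^(0.036·RH+0.049·T) = 0.1924 μm/a
  r_corr = 0.03103 + 0.1924 = 0.2234 μm/a
Ordering by μm/a: carbon steel (20.4) > zinc (0.938) > copper (0.223)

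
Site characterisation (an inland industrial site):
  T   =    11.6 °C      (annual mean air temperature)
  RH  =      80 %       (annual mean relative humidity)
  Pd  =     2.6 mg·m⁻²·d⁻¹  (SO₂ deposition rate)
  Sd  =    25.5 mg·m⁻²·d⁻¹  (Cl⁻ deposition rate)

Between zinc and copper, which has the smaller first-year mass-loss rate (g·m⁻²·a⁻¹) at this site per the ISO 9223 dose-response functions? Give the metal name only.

zinc: temperature factor f = -0.071·(1.6) = -0.1136
  SO₂ term: 0.0129·2.6^0.44·exp(0.046·80-0.1136) = 0.6951
  Cl⁻ term: 0.0175·25.5^0.57·exp(0.008·80+0.085·11.6) = 0.5635
  sum: 0.6951 + 0.5635 → r_corr = 1.259 μm/a
  mass loss = 1.259 μm/a × 7.14 g/cm³ = 8.987 g·m⁻²·a⁻¹
copper: f(T) = -0.080·(T−10) [T>10 °C] = -0.1280
  Pd branch = 0.0053·Pd^0.26·e^(0.059·RH+f) = 0.6706 μm/a
  Sd branch = 0.01025·Sd^0.27·e^(0.036·RH+0.049·T) = 0.7729 μm/a
  sum: 0.6706 + 0.7729 → r_corr = 1.443 μm/a
  mass loss = 1.443 μm/a × 8.96 g/cm³ = 12.93 g·m⁻²·a⁻¹
Ordering by g·m⁻²·a⁻¹: copper (12.9) > zinc (8.99)

zinc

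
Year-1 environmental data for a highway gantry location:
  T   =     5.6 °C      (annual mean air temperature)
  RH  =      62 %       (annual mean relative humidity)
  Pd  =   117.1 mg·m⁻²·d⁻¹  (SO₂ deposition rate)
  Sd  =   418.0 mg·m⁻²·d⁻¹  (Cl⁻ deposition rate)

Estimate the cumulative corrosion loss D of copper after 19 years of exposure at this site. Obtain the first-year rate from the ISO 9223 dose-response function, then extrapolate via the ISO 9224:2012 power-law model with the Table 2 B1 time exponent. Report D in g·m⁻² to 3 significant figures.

D(19) = 67.0 g·m⁻²

copper: T≤10 °C ⇒ hinge +0.126·(5.6−10) = -0.5544
  sulphur-dioxide contribution → 0.4074 μm/a
  chloride contribution → 0.6411 μm/a
  total first-year rate 1.049 μm/a
Power-law: D(19) = r_corr · 19^0.667
  D(19) = 1.049 × 19^0.667 = 1.049 × 7.127 = 7.473 μm
  Mass loss = 7.473 μm × 8.96 g/cm³ = 66.96 g·m⁻²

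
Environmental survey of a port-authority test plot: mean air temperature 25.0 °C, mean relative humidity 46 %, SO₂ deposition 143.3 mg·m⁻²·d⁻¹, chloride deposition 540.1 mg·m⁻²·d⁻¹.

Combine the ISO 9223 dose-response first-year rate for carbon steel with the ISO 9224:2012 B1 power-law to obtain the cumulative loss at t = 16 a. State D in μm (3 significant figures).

D(16) = 378 μm

carbon steel: T>10 °C ⇒ hinge -0.054·(25.0−10) = -0.8100
  SO₂ term: 1.77·143.3^0.52·exp(0.02·46-0.8100) = 26.12
  Cl⁻ term: 0.102·540.1^0.62·exp(0.033·46+0.04·25.0) = 62.56
  sum: 26.12 + 62.56 → r_corr = 88.68 μm/a
Long-term exponent b (ISO 9224 Table 2, B1) = 0.523
  D(16) = 88.68 × 16^0.523 = 88.68 × 4.263 = 378.1 μm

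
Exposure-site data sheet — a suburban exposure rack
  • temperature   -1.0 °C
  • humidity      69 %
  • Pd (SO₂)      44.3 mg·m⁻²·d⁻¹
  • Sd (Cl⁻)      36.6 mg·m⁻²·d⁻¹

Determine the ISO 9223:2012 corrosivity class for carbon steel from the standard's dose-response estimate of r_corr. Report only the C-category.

C2

carbon steel: T≤10 °C ⇒ hinge +0.150·(-1.0−10) = -1.6500
  Pd branch = 1.77·Pd^0.52·e^(0.02·RH+f) = 9.702 μm/a
  Sd branch = 0.102·Sd^0.62·e^(0.033·RH+0.04·T) = 8.902 μm/a
  r_corr = 9.702 + 8.902 = 18.6 μm/a
18.6 μm/a falls in (1.3, 25] for carbon steel → category C2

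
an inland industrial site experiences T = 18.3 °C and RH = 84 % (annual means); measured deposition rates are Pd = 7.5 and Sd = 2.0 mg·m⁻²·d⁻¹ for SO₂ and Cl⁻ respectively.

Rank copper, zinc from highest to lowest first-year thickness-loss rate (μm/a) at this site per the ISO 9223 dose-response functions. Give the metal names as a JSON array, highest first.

copper: f(T) = -0.080·(T−10) [T>10 °C] = -0.6640
  Pd branch = 0.0053·Pd^0.26·e^(0.059·RH+f) = 0.6543 μm/a
  Cl⁻ term: 0.01025·2.0^0.27·exp(0.036·84+0.049·18.3) = 0.6234
  r_corr = 0.6543 + 0.6234 = 1.278 μm/a
zinc: T>10 °C ⇒ hinge -0.071·(18.3−10) = -0.5893
  SO₂ term: 0.0129·7.5^0.44·exp(0.046·84-0.5893) = 0.8276
  Sd branch = 0.0175·Sd^0.57·e^(0.008·RH+0.085·T) = 0.241 μm/a
  sum: 0.8276 + 0.241 → r_corr = 1.069 μm/a
Ordering by μm/a: copper (1.28) > zinc (1.07)

["copper", "zinc"]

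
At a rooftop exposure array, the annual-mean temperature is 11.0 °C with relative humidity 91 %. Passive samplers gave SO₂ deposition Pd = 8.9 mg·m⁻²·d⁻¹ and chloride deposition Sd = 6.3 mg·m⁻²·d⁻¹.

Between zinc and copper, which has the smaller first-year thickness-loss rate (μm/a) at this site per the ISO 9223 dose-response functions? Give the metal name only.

zinc: f(T) = -0.071·(T−10) [T>10 °C] = -0.0710
  sulphur-dioxide contribution → 2.067 μm/a
  chloride contribution → 0.2636 μm/a
  ⇒ r_corr(zinc) = 2.331 μm/a
copper: f(T) = -0.080·(T−10) [T>10 °C] = -0.0800
  sulphur-dioxide contribution → 1.854 μm/a
  chloride contribution → 0.7645 μm/a
  ⇒ r_corr(copper) = 2.618 μm/a
Ordering by μm/a: copper (2.62) > zinc (2.33)

zinc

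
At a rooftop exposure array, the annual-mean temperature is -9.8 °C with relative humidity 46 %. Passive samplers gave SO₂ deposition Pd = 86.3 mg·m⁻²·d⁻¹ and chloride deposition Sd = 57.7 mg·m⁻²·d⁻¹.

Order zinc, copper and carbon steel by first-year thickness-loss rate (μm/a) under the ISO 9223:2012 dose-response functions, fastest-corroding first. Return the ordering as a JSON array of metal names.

zinc: temperature factor f = +0.038·(-19.8) = -0.7524
  Pd branch = 0.0129·Pd^0.44·e^(0.046·RH+f) = 0.3586 μm/a
  Sd branch = 0.0175·Sd^0.57·e^(0.008·RH+0.085·T) = 0.1109 μm/a
  r_corr = 0.3586 + 0.1109 = 0.4695 μm/a
copper: f(T) = +0.126·(T−10) [T≤10 °C] = -2.4948
  SO₂ term: 0.0053·86.3^0.26·exp(0.059·46-2.4948) = 0.02103
  Cl⁻ term: 0.01025·57.7^0.27·exp(0.036·46+0.049·-9.8) = 0.09929
  sum: 0.02103 + 0.09929 → r_corr = 0.1203 μm/a
carbon steel: temperature factor f = +0.150·(-19.8) = -2.9700
  Pd branch = 1.77·Pd^0.52·e^(0.02·RH+f) = 2.314 μm/a
  Cl⁻ term: 0.102·57.7^0.62·exp(0.033·46+0.04·-9.8) = 3.886
  sum: 2.314 + 3.886 → r_corr = 6.201 μm/a
Ordering by μm/a: carbon steel (6.2) > zinc (0.47) > copper (0.12)

["carbon steel", "zinc", "copper"]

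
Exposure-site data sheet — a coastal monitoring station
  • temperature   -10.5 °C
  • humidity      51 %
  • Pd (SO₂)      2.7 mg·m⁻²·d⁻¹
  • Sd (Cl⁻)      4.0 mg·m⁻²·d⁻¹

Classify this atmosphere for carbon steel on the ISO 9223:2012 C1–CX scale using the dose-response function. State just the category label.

C1

carbon steel: temperature factor f = +0.150·(-20.5) = -3.0750
  Pd branch = 1.77·Pd^0.52·e^(0.02·RH+f) = 0.38 μm/a
  Sd branch = 0.102·Sd^0.62·e^(0.033·RH+0.04·T) = 0.8519 μm/a
  r_corr = 0.38 + 0.8519 = 1.232 μm/a
1.23 μm/a falls in (0, 1.3] for carbon steel → category C1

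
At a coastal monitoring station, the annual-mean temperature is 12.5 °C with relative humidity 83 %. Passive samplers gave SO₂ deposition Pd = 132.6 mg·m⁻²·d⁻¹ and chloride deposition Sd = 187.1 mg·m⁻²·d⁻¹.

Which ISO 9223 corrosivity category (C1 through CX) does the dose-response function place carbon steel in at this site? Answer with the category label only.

carbon steel: f(T) = -0.054·(T−10) [T>10 °C] = -0.1350
  sulphur-dioxide contribution → 103.3 μm/a
  chloride contribution → 66.68 μm/a
  ⇒ r_corr(carbon steel) = 170 μm/a
ISO 9223 Table 2 (carbon steel): 80 < 170 ≤ 200 μm/a ⇒ C5

C5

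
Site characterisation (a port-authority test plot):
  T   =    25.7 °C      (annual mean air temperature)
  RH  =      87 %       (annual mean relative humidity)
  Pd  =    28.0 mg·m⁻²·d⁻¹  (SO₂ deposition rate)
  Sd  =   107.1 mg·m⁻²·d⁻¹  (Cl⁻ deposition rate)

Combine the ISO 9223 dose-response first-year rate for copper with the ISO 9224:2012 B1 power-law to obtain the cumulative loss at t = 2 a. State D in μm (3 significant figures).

copper: f(T) = -0.080·(T−10) [T>10 °C] = -1.2560
  SO₂ term: 0.0053·28.0^0.26·exp(0.059·87-1.2560) = 0.6086
  Cl⁻ term: 0.01025·107.1^0.27·exp(0.036·87+0.049·25.7) = 2.923
  sum: 0.6086 + 2.923 → r_corr = 3.532 μm/a
Long-term exponent b (ISO 9224 Table 2, B1) = 0.667
  D(2) = 3.532 × 2^0.667 = 3.532 × 1.588 = 5.608 μm

D(2) = 5.61 μm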